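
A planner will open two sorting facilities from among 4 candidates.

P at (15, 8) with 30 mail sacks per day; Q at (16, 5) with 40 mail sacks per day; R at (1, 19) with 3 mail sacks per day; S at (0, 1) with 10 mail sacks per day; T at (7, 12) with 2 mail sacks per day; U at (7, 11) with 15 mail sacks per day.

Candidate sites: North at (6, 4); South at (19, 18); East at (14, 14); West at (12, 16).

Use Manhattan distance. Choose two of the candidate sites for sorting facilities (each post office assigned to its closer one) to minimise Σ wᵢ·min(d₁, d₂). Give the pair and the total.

Evaluate every pair (each demand assigned to the nearer of the two):
  {North, East}: total = 932
  {North, West}: total = 1040
  {North, South}: total = 1115
  {East, West}: total = 1130
  {South, East}: total = 1142
  {South, West}: total = 1410
Best pair: {North, East} with total 932.

{North, East}, total 932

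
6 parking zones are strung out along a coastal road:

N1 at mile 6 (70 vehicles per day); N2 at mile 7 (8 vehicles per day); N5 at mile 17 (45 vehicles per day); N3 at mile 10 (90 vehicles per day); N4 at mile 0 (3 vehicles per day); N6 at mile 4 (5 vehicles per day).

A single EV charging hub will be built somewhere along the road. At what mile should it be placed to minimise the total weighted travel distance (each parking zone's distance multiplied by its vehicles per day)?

For a sum of weighted absolute distances on a line, the optimum is the weighted median (not the mean). Total weight W = 221; half-weight = 110.5.
Sort by position and accumulate weight:
  mile 0 (N4, w=3) → cum 3
  mile 4 (N6, w=5) → cum 8
  mile 6 (N1, w=70) → cum 78
  mile 7 (N2, w=8) → cum 86
  mile 10 (N3, w=90) → cum 176  ≥ 110.5 → median here
  mile 17 (N5, w=45) → cum 221
Optimal location: mile 10.

x = 10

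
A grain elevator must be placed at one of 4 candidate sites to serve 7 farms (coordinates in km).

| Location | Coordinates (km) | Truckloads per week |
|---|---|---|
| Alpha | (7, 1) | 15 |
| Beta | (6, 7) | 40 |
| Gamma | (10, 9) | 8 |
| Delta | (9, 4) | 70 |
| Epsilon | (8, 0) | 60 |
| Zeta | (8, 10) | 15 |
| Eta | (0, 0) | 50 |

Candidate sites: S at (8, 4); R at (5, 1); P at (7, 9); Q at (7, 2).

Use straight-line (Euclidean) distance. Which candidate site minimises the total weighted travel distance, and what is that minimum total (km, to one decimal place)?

S, total 1082.0 km

Total weighted distance at each candidate:
  S (8, 4): total = 1082.0
  R (5, 1): total = 1285.8
  P (7, 9): total = 1745.0
  Q (7, 2): total = 1097.0
Minimum is at S with total 1082.0 km.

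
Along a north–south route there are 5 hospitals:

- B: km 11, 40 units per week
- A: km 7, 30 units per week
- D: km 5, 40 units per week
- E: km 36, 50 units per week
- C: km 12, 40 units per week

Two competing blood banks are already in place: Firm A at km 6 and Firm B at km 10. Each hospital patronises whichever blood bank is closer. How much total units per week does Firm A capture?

The indifferent point is the midpoint (6+10)/2 = 8; hospitals left of it (closer to Firm A at 6) go to Firm A, those right go to Firm B.
  D at 5 (w=40) → Firm A
  A at 7 (w=30) → Firm A
  B at 11 (w=40) → Firm B
  C at 12 (w=40) → Firm B
  E at 36 (w=50) → Firm B
Firm A captures 70; Firm B captures 130.

70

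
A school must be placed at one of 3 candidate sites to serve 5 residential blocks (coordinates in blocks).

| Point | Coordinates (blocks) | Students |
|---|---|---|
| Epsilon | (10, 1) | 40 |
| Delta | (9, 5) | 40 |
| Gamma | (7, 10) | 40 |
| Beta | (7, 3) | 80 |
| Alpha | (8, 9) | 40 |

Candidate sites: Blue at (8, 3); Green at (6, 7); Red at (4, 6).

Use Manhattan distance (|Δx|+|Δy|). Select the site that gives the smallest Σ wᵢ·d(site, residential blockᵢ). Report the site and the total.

Total weighted distance at each candidate:
  Blue (8, 3): total = 920
  Green (6, 7): total = 1320
  Red (4, 6): total = 1720
Minimum is at Blue with total 920 blocks.

Blue, total 920 blocks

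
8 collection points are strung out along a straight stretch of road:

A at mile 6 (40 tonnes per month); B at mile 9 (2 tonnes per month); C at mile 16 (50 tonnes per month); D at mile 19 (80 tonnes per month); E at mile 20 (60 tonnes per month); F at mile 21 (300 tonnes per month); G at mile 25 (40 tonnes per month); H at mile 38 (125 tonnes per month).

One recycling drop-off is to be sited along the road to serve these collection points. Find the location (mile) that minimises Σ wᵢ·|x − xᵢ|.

For a sum of weighted absolute distances on a line, the optimum is the weighted median (not the mean). Total weight W = 697; half-weight = 348.5.
Sort by position and accumulate weight:
  mile 6 (A, w=40) → cum 40
  mile 9 (B, w=2) → cum 42
  mile 16 (C, w=50) → cum 92
  mile 19 (D, w=80) → cum 172
  mile 20 (E, w=60) → cum 232
  mile 21 (F, w=300) → cum 532  ≥ 348.5 → median here
  mile 25 (G, w=40) → cum 572
  mile 38 (H, w=125) → cum 697
Optimal location: mile 21.

x = 21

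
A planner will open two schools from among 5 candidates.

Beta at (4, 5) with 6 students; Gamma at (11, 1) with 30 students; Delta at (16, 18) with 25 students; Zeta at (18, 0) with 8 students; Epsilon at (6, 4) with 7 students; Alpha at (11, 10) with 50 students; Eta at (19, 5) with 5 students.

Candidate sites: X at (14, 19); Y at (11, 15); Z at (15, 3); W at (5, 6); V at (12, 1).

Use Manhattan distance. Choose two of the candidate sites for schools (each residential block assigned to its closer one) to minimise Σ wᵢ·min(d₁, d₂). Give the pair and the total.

{Y, V}, total 726

Evaluate every pair (each demand assigned to the nearer of the two):
  {Y, V}: total = 726
  {X, V}: total = 851
  {Y, Z}: total = 856
  {X, Z}: total = 1031
  {Y, W}: total = 1040
  {Z, V}: total = 1143
  {X, W}: total = 1165
  {Z, W}: total = 1191
  {W, V}: total = 1199
  {X, Y}: total = 1225
Best pair: {Y, V} with total 726.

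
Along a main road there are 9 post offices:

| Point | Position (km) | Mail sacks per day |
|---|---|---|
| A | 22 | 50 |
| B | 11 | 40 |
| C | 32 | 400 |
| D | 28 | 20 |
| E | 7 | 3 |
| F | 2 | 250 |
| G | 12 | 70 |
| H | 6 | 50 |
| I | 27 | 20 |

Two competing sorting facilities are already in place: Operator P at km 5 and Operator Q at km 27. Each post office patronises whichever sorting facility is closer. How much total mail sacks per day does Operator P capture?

413

The indifferent point is the midpoint (5+27)/2 = 16; post offices left of it (closer to Operator P at 5) go to Operator P, those right go to Operator Q.
  F at 2 (w=250) → Operator P
  H at 6 (w=50) → Operator P
  E at 7 (w=3) → Operator P
  B at 11 (w=40) → Operator P
  G at 12 (w=70) → Operator P
  A at 22 (w=50) → Operator Q
  I at 27 (w=20) → Operator Q
  D at 28 (w=20) → Operator Q
  C at 32 (w=400) → Operator Q
Operator P captures 413; Operator Q captures 490.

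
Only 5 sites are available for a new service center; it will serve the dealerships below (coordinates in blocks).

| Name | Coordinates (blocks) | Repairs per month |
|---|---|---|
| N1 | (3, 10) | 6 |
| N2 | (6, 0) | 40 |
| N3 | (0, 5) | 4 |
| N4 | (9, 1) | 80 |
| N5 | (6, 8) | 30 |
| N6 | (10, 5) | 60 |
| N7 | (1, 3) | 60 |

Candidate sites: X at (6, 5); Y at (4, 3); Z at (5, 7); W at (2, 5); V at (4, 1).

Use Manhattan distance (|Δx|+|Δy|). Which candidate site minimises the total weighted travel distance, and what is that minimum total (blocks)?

Total weighted distance at each candidate:
  X (6, 5): total = 1582
  Y (4, 3): total = 1702
  Z (5, 7): total = 2138
  W (2, 5): total = 2154
  V (4, 1): total = 1782
Minimum is at X with total 1582 blocks.

X, total 1582 blocks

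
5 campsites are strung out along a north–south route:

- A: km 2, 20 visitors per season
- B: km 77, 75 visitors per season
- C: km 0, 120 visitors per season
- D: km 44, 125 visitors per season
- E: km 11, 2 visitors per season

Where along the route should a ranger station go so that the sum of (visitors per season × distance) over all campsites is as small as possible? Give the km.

For a sum of weighted absolute distances on a line, the optimum is the weighted median (not the mean). Total weight W = 342; half-weight = 171.
Sort by position and accumulate weight:
  km 0 (C, w=120) → cum 120
  km 2 (A, w=20) → cum 140
  km 11 (E, w=2) → cum 142
  km 44 (D, w=125) → cum 267  ≥ 171 → median here
  km 77 (B, w=75) → cum 342
Optimal location: km 44.

x = 44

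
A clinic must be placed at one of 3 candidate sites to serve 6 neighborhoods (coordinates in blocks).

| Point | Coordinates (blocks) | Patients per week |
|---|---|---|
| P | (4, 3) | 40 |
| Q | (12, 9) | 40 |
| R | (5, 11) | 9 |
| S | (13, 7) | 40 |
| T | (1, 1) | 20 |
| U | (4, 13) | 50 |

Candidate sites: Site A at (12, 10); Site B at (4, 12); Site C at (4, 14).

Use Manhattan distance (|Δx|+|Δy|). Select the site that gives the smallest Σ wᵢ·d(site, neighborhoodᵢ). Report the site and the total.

Total weighted distance at each candidate:
  Site A (12, 10): total = 1822
  Site B (4, 12): total = 1708
  Site C (4, 14): total = 2006
Minimum is at Site B with total 1708 blocks.

Site B, total 1708 blocks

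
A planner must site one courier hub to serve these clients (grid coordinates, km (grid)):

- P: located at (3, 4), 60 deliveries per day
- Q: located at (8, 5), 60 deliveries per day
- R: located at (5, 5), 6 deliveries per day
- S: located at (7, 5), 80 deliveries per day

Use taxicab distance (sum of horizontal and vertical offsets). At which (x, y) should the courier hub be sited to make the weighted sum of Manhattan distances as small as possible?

(7, 5)

Manhattan distance separates: Σwᵢ(|x−xᵢ|+|y−yᵢ|) = Σwᵢ|x−xᵢ| + Σwᵢ|y−yᵢ|, so x and y are optimised independently as 1-D weighted medians.
Total weight W = 206; half = 103.
x-coordinate, sorted with cumulative weight:
  x=3 (P, w=60) cum 60
  x=5 (R, w=6) cum 66
  x=7 (S, w=80) cum 146  ← median
  x=8 (Q, w=60) cum 206
⇒ x* = 7
y-coordinate, sorted with cumulative weight:
  y=4 (P, w=60) cum 60
  y=5 (Q, w=60) cum 120  ← median
  y=5 (R, w=6) cum 126
  y=5 (S, w=80) cum 206
⇒ y* = 5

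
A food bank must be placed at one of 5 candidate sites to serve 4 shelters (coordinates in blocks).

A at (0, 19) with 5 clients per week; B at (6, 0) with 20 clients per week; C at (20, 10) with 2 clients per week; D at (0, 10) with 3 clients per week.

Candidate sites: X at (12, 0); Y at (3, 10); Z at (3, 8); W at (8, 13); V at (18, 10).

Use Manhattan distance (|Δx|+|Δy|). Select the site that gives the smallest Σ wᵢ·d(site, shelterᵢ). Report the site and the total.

Total weighted distance at each candidate:
  X (12, 0): total = 377
  Y (3, 10): total = 363
  Z (3, 8): total = 343
  W (8, 13): total = 433
  V (18, 10): total = 633
Minimum is at Z with total 343 blocks.

Z, total 343 blocks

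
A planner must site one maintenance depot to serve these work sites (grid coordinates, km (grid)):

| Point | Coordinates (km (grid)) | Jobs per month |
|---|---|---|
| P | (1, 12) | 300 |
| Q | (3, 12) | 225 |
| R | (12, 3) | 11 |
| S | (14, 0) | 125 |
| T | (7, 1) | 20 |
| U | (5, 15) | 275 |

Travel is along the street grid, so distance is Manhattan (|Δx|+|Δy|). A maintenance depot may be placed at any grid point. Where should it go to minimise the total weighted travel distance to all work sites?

(3, 12)

Manhattan distance separates: Σwᵢ(|x−xᵢ|+|y−yᵢ|) = Σwᵢ|x−xᵢ| + Σwᵢ|y−yᵢ|, so x and y are optimised independently as 1-D weighted medians.
Total weight W = 956; half = 478.
x-coordinate, sorted with cumulative weight:
  x=1 (P, w=300) cum 300
  x=3 (Q, w=225) cum 525  ← median
  x=5 (U, w=275) cum 800
  x=7 (T, w=20) cum 820
  x=12 (R, w=11) cum 831
  x=14 (S, w=125) cum 956
⇒ x* = 3
y-coordinate, sorted with cumulative weight:
  y=0 (S, w=125) cum 125
  y=1 (T, w=20) cum 145
  y=3 (R, w=11) cum 156
  y=12 (P, w=300) cum 456
  y=12 (Q, w=225) cum 681  ← median
  y=15 (U, w=275) cum 956
⇒ y* = 12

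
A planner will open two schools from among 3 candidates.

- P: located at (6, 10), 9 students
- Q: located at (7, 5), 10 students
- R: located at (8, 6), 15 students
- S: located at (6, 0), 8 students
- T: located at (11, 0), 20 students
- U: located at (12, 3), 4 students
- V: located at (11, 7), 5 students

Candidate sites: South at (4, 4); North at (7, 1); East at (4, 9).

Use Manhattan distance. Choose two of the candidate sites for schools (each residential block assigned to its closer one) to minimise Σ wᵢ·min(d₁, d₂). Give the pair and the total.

{North, East}, total 346

Evaluate every pair (each demand assigned to the nearer of the two):
  {North, East}: total = 346
  {South, North}: total = 396
  {South, East}: total = 506
Best pair: {North, East} with total 346.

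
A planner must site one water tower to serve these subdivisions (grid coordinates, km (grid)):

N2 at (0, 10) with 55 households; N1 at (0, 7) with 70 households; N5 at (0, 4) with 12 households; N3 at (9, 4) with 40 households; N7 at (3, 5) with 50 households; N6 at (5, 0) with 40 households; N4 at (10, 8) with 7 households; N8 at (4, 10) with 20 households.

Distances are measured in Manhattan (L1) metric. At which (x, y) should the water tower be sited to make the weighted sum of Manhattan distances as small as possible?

(3, 7)

Manhattan distance separates: Σwᵢ(|x−xᵢ|+|y−yᵢ|) = Σwᵢ|x−xᵢ| + Σwᵢ|y−yᵢ|, so x and y are optimised independently as 1-D weighted medians.
Total weight W = 294; half = 147.
x-coordinate, sorted with cumulative weight:
  x=0 (N2, w=55) cum 55
  x=0 (N1, w=70) cum 125
  x=0 (N5, w=12) cum 137
  x=3 (N7, w=50) cum 187  ← median
  x=4 (N8, w=20) cum 207
  x=5 (N6, w=40) cum 247
  x=9 (N3, w=40) cum 287
  x=10 (N4, w=7) cum 294
⇒ x* = 3
y-coordinate, sorted with cumulative weight:
  y=0 (N6, w=40) cum 40
  y=4 (N5, w=12) cum 52
  y=4 (N3, w=40) cum 92
  y=5 (N7, w=50) cum 142
  y=7 (N1, w=70) cum 212  ← median
  y=8 (N4, w=7) cum 219
  y=10 (N2, w=55) cum 274
  y=10 (N8, w=20) cum 294
⇒ y* = 7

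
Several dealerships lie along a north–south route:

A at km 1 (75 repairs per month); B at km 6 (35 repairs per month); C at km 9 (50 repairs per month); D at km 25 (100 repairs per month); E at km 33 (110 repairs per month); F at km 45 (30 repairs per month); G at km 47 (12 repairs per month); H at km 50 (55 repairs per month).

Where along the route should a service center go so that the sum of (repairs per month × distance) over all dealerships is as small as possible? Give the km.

x = 25

For a sum of weighted absolute distances on a line, the optimum is the weighted median (not the mean). Total weight W = 467; half-weight = 233.5.
Sort by position and accumulate weight:
  km 1 (A, w=75) → cum 75
  km 6 (B, w=35) → cum 110
  km 9 (C, w=50) → cum 160
  km 25 (D, w=100) → cum 260  ≥ 233.5 → median here
  km 33 (E, w=110) → cum 370
  km 45 (F, w=30) → cum 400
  km 47 (G, w=12) → cum 412
  km 50 (H, w=55) → cum 467
Optimal location: km 25.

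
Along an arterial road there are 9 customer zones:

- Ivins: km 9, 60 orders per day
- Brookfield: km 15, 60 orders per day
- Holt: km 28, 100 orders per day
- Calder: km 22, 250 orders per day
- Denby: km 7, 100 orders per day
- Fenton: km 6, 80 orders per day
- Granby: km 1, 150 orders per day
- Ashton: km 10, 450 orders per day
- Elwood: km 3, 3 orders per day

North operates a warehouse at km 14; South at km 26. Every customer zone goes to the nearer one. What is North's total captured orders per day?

The indifferent point is the midpoint (14+26)/2 = 20; customer zones left of it (closer to North at 14) go to North, those right go to South.
  Granby at 1 (w=150) → North
  Elwood at 3 (w=3) → North
  Fenton at 6 (w=80) → North
  Denby at 7 (w=100) → North
  Ivins at 9 (w=60) → North
  Ashton at 10 (w=450) → North
  Brookfield at 15 (w=60) → North
  Calder at 22 (w=250) → South
  Holt at 28 (w=100) → South
North captures 903; South captures 350.

903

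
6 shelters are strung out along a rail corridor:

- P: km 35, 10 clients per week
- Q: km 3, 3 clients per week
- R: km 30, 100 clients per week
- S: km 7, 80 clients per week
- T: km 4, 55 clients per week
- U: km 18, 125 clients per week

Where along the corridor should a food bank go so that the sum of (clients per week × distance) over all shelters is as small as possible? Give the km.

For a sum of weighted absolute distances on a line, the optimum is the weighted median (not the mean). Total weight W = 373; half-weight = 186.5.
Sort by position and accumulate weight:
  km 3 (Q, w=3) → cum 3
  km 4 (T, w=55) → cum 58
  km 7 (S, w=80) → cum 138
  km 18 (U, w=125) → cum 263  ≥ 186.5 → median here
  km 30 (R, w=100) → cum 363
  km 35 (P, w=10) → cum 373
Optimal location: km 18.

x = 18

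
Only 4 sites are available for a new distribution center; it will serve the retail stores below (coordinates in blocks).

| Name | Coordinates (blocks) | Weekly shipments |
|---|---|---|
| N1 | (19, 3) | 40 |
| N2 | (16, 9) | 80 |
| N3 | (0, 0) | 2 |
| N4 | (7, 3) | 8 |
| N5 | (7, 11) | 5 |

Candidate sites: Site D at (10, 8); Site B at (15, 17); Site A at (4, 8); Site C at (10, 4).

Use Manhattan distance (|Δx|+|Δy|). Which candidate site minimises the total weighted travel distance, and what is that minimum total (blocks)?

Total weighted distance at each candidate:
  Site D (10, 8): total = 1250
  Site B (15, 17): total = 1750
  Site A (4, 8): total = 1958
  Site C (10, 4): total = 1390
Minimum is at Site D with total 1250 blocks.

Site D, total 1250 blocks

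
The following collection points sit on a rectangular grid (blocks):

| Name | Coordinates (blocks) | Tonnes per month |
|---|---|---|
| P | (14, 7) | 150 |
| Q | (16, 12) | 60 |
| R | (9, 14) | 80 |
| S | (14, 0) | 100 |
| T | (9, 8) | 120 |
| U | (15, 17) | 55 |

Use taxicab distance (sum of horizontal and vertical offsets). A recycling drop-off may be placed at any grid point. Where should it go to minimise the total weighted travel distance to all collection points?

(14, 8)

Manhattan distance separates: Σwᵢ(|x−xᵢ|+|y−yᵢ|) = Σwᵢ|x−xᵢ| + Σwᵢ|y−yᵢ|, so x and y are optimised independently as 1-D weighted medians.
Total weight W = 565; half = 282.5.
x-coordinate, sorted with cumulative weight:
  x=9 (R, w=80) cum 80
  x=9 (T, w=120) cum 200
  x=14 (P, w=150) cum 350  ← median
  x=14 (S, w=100) cum 450
  x=15 (U, w=55) cum 505
  x=16 (Q, w=60) cum 565
⇒ x* = 14
y-coordinate, sorted with cumulative weight:
  y=0 (S, w=100) cum 100
  y=7 (P, w=150) cum 250
  y=8 (T, w=120) cum 370  ← median
  y=12 (Q, w=60) cum 430
  y=14 (R, w=80) cum 510
  y=17 (U, w=55) cum 565
⇒ y* = 8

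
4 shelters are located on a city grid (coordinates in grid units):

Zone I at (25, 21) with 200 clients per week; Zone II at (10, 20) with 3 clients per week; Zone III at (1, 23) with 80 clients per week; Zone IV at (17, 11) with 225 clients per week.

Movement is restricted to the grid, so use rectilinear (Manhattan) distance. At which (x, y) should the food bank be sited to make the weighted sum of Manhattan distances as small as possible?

(17, 21)

Manhattan distance separates: Σwᵢ(|x−xᵢ|+|y−yᵢ|) = Σwᵢ|x−xᵢ| + Σwᵢ|y−yᵢ|, so x and y are optimised independently as 1-D weighted medians.
Total weight W = 508; half = 254.
x-coordinate, sorted with cumulative weight:
  x=1 (Zone III, w=80) cum 80
  x=10 (Zone II, w=3) cum 83
  x=17 (Zone IV, w=225) cum 308  ← median
  x=25 (Zone I, w=200) cum 508
⇒ x* = 17
y-coordinate, sorted with cumulative weight:
  y=11 (Zone IV, w=225) cum 225
  y=20 (Zone II, w=3) cum 228
  y=21 (Zone I, w=200) cum 428  ← median
  y=23 (Zone III, w=80) cum 508
⇒ y* = 21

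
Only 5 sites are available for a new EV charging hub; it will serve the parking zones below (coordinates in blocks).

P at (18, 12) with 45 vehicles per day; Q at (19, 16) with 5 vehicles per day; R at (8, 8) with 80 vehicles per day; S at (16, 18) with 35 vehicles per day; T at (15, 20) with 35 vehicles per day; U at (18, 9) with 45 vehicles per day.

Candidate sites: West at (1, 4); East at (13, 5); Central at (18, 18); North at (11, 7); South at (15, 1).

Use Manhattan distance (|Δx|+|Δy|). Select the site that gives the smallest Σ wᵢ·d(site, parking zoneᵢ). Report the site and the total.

North, total 2505 blocks

Total weighted distance at each candidate:
  West (1, 4): total = 5210
  East (13, 5): total = 2825
  Central (18, 18): total = 2535
  North (11, 7): total = 2505
  South (15, 1): total = 3635
Minimum is at North with total 2505 blocks.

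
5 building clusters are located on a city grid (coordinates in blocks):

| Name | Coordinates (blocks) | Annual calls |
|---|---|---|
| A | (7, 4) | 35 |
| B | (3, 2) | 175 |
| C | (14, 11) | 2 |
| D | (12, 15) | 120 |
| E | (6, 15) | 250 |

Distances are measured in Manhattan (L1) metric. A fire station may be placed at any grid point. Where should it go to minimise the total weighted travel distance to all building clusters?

Manhattan distance separates: Σwᵢ(|x−xᵢ|+|y−yᵢ|) = Σwᵢ|x−xᵢ| + Σwᵢ|y−yᵢ|, so x and y are optimised independently as 1-D weighted medians.
Total weight W = 582; half = 291.
x-coordinate, sorted with cumulative weight:
  x=3 (B, w=175) cum 175
  x=6 (E, w=250) cum 425  ← median
  x=7 (A, w=35) cum 460
  x=12 (D, w=120) cum 580
  x=14 (C, w=2) cum 582
⇒ x* = 6
y-coordinate, sorted with cumulative weight:
  y=2 (B, w=175) cum 175
  y=4 (A, w=35) cum 210
  y=11 (C, w=2) cum 212
  y=15 (D, w=120) cum 332  ← median
  y=15 (E, w=250) cum 582
⇒ y* = 15

(6, 15)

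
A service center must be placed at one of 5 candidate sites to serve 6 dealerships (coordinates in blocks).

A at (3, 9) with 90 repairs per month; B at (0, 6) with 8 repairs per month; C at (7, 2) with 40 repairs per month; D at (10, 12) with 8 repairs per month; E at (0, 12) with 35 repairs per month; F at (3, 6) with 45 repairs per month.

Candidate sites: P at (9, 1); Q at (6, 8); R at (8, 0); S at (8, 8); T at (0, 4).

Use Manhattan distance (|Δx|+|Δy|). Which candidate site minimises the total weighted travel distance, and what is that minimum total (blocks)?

Q, total 1343 blocks

Total weighted distance at each candidate:
  P (9, 1): total = 2783
  Q (6, 8): total = 1343
  R (8, 0): total = 2799
  S (8, 8): total = 1683
  T (0, 4): total = 1745
Minimum is at Q with total 1343 blocks.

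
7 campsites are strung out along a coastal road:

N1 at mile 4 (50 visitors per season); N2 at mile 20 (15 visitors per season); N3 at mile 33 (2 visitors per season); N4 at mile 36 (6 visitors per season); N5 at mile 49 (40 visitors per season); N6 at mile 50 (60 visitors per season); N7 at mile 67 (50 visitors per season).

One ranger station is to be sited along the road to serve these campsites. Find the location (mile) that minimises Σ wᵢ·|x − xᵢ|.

For a sum of weighted absolute distances on a line, the optimum is the weighted median (not the mean). Total weight W = 223; half-weight = 111.5.
Sort by position and accumulate weight:
  mile 4 (N1, w=50) → cum 50
  mile 20 (N2, w=15) → cum 65
  mile 33 (N3, w=2) → cum 67
  mile 36 (N4, w=6) → cum 73
  mile 49 (N5, w=40) → cum 113  ≥ 111.5 → median here
  mile 50 (N6, w=60) → cum 173
  mile 67 (N7, w=50) → cum 223
Optimal location: mile 49.

x = 49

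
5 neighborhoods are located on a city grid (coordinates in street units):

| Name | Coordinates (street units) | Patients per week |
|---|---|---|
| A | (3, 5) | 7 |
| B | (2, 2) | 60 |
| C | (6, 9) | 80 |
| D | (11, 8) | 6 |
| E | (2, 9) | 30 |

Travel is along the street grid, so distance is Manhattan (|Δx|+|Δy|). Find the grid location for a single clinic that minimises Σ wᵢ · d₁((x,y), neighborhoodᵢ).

(3, 9)

Manhattan distance separates: Σwᵢ(|x−xᵢ|+|y−yᵢ|) = Σwᵢ|x−xᵢ| + Σwᵢ|y−yᵢ|, so x and y are optimised independently as 1-D weighted medians.
Total weight W = 183; half = 91.5.
x-coordinate, sorted with cumulative weight:
  x=2 (B, w=60) cum 60
  x=2 (E, w=30) cum 90
  x=3 (A, w=7) cum 97  ← median
  x=6 (C, w=80) cum 177
  x=11 (D, w=6) cum 183
⇒ x* = 3
y-coordinate, sorted with cumulative weight:
  y=2 (B, w=60) cum 60
  y=5 (A, w=7) cum 67
  y=8 (D, w=6) cum 73
  y=9 (C, w=80) cum 153  ← median
  y=9 (E, w=30) cum 183
⇒ y* = 9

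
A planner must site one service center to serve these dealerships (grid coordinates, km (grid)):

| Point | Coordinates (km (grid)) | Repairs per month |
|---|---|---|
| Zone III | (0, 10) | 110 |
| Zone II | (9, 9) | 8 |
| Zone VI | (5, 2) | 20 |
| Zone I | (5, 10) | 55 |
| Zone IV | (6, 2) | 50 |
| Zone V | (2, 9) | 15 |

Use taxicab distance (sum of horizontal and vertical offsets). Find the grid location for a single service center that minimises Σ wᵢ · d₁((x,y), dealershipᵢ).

Manhattan distance separates: Σwᵢ(|x−xᵢ|+|y−yᵢ|) = Σwᵢ|x−xᵢ| + Σwᵢ|y−yᵢ|, so x and y are optimised independently as 1-D weighted medians.
Total weight W = 258; half = 129.
x-coordinate, sorted with cumulative weight:
  x=0 (Zone III, w=110) cum 110
  x=2 (Zone V, w=15) cum 125
  x=5 (Zone VI, w=20) cum 145  ← median
  x=5 (Zone I, w=55) cum 200
  x=6 (Zone IV, w=50) cum 250
  x=9 (Zone II, w=8) cum 258
⇒ x* = 5
y-coordinate, sorted with cumulative weight:
  y=2 (Zone VI, w=20) cum 20
  y=2 (Zone IV, w=50) cum 70
  y=9 (Zone II, w=8) cum 78
  y=9 (Zone V, w=15) cum 93
  y=10 (Zone III, w=110) cum 203  ← median
  y=10 (Zone I, w=55) cum 258
⇒ y* = 10

(5, 10)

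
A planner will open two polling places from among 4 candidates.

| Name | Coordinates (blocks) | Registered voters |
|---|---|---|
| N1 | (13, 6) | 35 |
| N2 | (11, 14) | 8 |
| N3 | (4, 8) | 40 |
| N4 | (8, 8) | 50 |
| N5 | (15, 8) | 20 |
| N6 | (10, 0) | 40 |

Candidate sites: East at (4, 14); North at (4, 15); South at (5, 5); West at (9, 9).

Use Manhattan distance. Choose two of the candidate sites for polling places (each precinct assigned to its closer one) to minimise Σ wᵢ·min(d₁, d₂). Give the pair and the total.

Evaluate every pair (each demand assigned to the nearer of the two):
  {South, West}: total = 1101
  {East, West}: total = 1181
  {North, West}: total = 1181
  {East, South}: total = 1491
  {North, South}: total = 1499
  {East, North}: total = 2531
Best pair: {South, West} with total 1101.

{South, West}, total 1101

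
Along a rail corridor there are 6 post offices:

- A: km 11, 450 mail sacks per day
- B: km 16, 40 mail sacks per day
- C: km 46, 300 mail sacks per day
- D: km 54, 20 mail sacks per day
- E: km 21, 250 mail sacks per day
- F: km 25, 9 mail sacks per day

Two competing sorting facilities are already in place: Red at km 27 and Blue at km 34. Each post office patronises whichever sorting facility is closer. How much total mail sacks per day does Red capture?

749

The indifferent point is the midpoint (27+34)/2 = 30.5; post offices left of it (closer to Red at 27) go to Red, those right go to Blue.
  A at 11 (w=450) → Red
  B at 16 (w=40) → Red
  E at 21 (w=250) → Red
  F at 25 (w=9) → Red
  C at 46 (w=300) → Blue
  D at 54 (w=20) → Blue
Red captures 749; Blue captures 320.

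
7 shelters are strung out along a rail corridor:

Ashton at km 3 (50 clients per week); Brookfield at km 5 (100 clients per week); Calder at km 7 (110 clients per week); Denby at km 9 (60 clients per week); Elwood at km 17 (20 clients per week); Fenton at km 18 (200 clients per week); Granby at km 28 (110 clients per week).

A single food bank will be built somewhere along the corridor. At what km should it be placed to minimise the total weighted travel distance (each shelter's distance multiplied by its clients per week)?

x = 17

For a sum of weighted absolute distances on a line, the optimum is the weighted median (not the mean). Total weight W = 650; half-weight = 325.
Sort by position and accumulate weight:
  km 3 (Ashton, w=50) → cum 50
  km 5 (Brookfield, w=100) → cum 150
  km 7 (Calder, w=110) → cum 260
  km 9 (Denby, w=60) → cum 320
  km 17 (Elwood, w=20) → cum 340  ≥ 325 → median here
  km 18 (Fenton, w=200) → cum 540
  km 28 (Granby, w=110) → cum 650
Optimal location: km 17.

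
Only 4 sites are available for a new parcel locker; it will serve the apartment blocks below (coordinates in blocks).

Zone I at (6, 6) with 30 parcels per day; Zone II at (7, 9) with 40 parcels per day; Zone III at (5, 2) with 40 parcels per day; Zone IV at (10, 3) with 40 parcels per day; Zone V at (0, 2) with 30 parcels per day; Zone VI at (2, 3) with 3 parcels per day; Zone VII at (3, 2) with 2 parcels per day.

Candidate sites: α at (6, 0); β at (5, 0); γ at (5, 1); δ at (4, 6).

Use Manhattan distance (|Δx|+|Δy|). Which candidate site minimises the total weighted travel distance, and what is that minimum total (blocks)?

Total weighted distance at each candidate:
  α (6, 0): total = 1251
  β (5, 0): total = 1286
  γ (5, 1): total = 1101
  δ (4, 6): total = 1125
Minimum is at γ with total 1101 blocks.

γ, total 1101 blocks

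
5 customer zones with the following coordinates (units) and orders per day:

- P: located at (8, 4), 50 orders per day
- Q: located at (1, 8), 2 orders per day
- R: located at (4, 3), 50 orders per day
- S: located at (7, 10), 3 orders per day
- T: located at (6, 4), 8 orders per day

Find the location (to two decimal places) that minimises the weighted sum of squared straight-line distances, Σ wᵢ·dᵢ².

(5.94, 3.79)

The minimiser of Σwᵢ‖p−pᵢ‖² is the weighted centroid p* = (Σwᵢpᵢ)/(Σwᵢ).
Σwᵢ = 113.
Σwᵢxᵢ = 50·8 + 2·1 + 50·4 + 3·7 + 8·6 = 671.
Σwᵢyᵢ = 50·4 + 2·8 + 50·3 + 3·10 + 8·4 = 428.
x* = 671/113 = 5.94, y* = 428/113 = 3.79.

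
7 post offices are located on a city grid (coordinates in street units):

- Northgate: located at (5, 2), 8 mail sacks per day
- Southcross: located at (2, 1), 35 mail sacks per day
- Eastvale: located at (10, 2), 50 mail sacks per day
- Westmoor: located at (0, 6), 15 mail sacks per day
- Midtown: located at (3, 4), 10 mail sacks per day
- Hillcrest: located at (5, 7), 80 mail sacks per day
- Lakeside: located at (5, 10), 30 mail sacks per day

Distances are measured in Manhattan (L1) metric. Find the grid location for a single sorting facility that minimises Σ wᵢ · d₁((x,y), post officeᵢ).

(5, 6)

Manhattan distance separates: Σwᵢ(|x−xᵢ|+|y−yᵢ|) = Σwᵢ|x−xᵢ| + Σwᵢ|y−yᵢ|, so x and y are optimised independently as 1-D weighted medians.
Total weight W = 228; half = 114.
x-coordinate, sorted with cumulative weight:
  x=0 (Westmoor, w=15) cum 15
  x=2 (Southcross, w=35) cum 50
  x=3 (Midtown, w=10) cum 60
  x=5 (Northgate, w=8) cum 68
  x=5 (Hillcrest, w=80) cum 148  ← median
  x=5 (Lakeside, w=30) cum 178
  x=10 (Eastvale, w=50) cum 228
⇒ x* = 5
y-coordinate, sorted with cumulative weight:
  y=1 (Southcross, w=35) cum 35
  y=2 (Northgate, w=8) cum 43
  y=2 (Eastvale, w=50) cum 93
  y=4 (Midtown, w=10) cum 103
  y=6 (Westmoor, w=15) cum 118  ← median
  y=7 (Hillcrest, w=80) cum 198
  y=10 (Lakeside, w=30) cum 228
⇒ y* = 6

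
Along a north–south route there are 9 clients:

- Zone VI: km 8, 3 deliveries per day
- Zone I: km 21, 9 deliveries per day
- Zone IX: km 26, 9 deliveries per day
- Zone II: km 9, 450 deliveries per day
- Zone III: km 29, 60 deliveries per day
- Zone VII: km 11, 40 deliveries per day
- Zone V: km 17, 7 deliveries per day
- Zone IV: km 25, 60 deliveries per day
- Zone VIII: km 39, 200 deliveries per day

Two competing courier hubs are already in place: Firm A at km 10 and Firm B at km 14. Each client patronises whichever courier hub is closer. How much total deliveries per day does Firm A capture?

The indifferent point is the midpoint (10+14)/2 = 12; clients left of it (closer to Firm A at 10) go to Firm A, those right go to Firm B.
  Zone VI at 8 (w=3) → Firm A
  Zone II at 9 (w=450) → Firm A
  Zone VII at 11 (w=40) → Firm A
  Zone V at 17 (w=7) → Firm B
  Zone I at 21 (w=9) → Firm B
  Zone IV at 25 (w=60) → Firm B
  Zone IX at 26 (w=9) → Firm B
  Zone III at 29 (w=60) → Firm B
  Zone VIII at 39 (w=200) → Firm B
Firm A captures 493; Firm B captures 345.

493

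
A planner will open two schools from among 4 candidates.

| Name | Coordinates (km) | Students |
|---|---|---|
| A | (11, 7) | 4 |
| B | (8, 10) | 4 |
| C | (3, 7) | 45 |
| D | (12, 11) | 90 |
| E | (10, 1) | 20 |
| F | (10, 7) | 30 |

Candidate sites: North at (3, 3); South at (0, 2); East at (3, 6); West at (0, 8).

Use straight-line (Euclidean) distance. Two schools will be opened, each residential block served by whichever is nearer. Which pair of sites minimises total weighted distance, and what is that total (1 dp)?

Evaluate every pair (each demand assigned to the nearer of the two):
  {North, East}: total = 1387.2
  {South, East}: total = 1413.6
  {East, West}: total = 1413.6
  {North, West}: total = 1682.3
  {North, South}: total = 1721.4
  {South, West}: total = 1835.2
Best pair: {North, East} with total 1387.2.

{North, East}, total 1387.2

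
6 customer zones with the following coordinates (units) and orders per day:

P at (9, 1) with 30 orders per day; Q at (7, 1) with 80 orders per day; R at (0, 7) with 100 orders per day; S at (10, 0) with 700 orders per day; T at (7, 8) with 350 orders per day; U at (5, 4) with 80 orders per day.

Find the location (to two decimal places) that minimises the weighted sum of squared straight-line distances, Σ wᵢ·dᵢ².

(7.97, 2.93)

The minimiser of Σwᵢ‖p−pᵢ‖² is the weighted centroid p* = (Σwᵢpᵢ)/(Σwᵢ).
Σwᵢ = 1340.
Σwᵢxᵢ = 30·9 + 80·7 + 100·0 + 700·10 + 350·7 + 80·5 = 10680.
Σwᵢyᵢ = 30·1 + 80·1 + 100·7 + 700·0 + 350·8 + 80·4 = 3930.
x* = 10680/1340 = 7.97, y* = 3930/1340 = 2.93.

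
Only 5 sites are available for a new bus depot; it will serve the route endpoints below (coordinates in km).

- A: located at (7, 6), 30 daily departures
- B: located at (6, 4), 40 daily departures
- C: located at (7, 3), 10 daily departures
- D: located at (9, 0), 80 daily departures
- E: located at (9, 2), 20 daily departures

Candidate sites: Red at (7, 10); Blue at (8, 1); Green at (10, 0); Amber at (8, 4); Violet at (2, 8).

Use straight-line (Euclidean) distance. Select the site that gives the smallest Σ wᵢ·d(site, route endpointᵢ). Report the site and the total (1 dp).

Total weighted distance at each candidate:
  Red (7, 10): total = 1414.1
  Blue (8, 1): total = 461.0
  Green (10, 0): total = 594.7
  Amber (8, 4): total = 535.8
  Violet (2, 8): total = 1493.3
Minimum is at Blue with total 461.0 km.

Blue, total 461.0 km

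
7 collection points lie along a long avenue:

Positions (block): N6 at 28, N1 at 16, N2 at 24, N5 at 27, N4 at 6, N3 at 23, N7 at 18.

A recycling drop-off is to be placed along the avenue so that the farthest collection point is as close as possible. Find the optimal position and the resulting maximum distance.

location 17, max distance 11

The 1-center on a line is the midpoint of the two extreme points: leftmost at 6, rightmost at 28.
Optimal location = (6 + 28)/2 = 17; maximum distance = (28 − 6)/2 = 11.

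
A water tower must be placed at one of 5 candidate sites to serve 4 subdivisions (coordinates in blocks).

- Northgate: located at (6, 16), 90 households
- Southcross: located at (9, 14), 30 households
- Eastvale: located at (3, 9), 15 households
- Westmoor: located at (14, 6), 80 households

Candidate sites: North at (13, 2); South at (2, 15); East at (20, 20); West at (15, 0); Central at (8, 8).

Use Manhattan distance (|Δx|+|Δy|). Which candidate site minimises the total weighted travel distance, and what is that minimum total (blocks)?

Total weighted distance at each candidate:
  North (13, 2): total = 3025
  South (2, 15): total = 2475
  East (20, 20): total = 4150
  West (15, 0): total = 3725
  Central (8, 8): total = 1840
Minimum is at Central with total 1840 blocks.

Central, total 1840 blocks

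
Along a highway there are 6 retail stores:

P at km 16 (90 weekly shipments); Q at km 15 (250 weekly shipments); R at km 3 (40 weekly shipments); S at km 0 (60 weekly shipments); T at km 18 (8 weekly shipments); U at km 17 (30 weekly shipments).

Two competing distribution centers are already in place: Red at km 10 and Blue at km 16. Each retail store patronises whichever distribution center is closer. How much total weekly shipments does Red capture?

The indifferent point is the midpoint (10+16)/2 = 13; retail stores left of it (closer to Red at 10) go to Red, those right go to Blue.
  S at 0 (w=60) → Red
  R at 3 (w=40) → Red
  Q at 15 (w=250) → Blue
  P at 16 (w=90) → Blue
  U at 17 (w=30) → Blue
  T at 18 (w=8) → Blue
Red captures 100; Blue captures 378.

100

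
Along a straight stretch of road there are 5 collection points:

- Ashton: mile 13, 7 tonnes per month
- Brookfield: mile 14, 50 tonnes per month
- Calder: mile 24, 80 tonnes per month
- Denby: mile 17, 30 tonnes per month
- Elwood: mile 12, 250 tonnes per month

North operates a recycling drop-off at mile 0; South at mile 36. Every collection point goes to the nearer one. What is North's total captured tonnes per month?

The indifferent point is the midpoint (0+36)/2 = 18; collection points left of it (closer to North at 0) go to North, those right go to South.
  Elwood at 12 (w=250) → North
  Ashton at 13 (w=7) → North
  Brookfield at 14 (w=50) → North
  Denby at 17 (w=30) → North
  Calder at 24 (w=80) → South
North captures 337; South captures 80.

337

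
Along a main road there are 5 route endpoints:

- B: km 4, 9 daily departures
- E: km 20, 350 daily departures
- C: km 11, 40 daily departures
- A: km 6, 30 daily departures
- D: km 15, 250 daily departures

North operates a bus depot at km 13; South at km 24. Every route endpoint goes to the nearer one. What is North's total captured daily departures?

329

The indifferent point is the midpoint (13+24)/2 = 18.5; route endpoints left of it (closer to North at 13) go to North, those right go to South.
  B at 4 (w=9) → North
  A at 6 (w=30) → North
  C at 11 (w=40) → North
  D at 15 (w=250) → North
  E at 20 (w=350) → South
North captures 329; South captures 350.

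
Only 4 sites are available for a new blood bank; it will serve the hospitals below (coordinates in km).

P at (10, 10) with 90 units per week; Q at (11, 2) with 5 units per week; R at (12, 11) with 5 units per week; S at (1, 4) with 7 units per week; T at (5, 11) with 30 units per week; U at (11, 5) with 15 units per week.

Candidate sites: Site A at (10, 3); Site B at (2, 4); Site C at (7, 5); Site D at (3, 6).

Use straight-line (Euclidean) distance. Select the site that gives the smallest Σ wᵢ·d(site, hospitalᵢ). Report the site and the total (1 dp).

Site C, total 881.2 km

Total weighted distance at each candidate:
  Site A (10, 3): total = 1058.3
  Site B (2, 4): total = 1378.4
  Site C (7, 5): total = 881.2
  Site D (3, 6): total = 1124.1
Minimum is at Site C with total 881.2 km.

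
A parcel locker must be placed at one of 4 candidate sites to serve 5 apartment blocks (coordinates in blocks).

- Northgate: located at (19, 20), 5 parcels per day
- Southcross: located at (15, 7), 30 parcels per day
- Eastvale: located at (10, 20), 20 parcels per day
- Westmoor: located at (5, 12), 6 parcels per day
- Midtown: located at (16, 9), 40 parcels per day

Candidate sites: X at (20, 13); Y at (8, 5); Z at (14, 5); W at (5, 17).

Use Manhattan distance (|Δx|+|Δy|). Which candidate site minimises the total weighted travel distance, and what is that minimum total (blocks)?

Z, total 906 blocks

Total weighted distance at each candidate:
  X (20, 13): total = 1126
  Y (8, 5): total = 1280
  Z (14, 5): total = 906
  W (5, 17): total = 1635
Minimum is at Z with total 906 blocks.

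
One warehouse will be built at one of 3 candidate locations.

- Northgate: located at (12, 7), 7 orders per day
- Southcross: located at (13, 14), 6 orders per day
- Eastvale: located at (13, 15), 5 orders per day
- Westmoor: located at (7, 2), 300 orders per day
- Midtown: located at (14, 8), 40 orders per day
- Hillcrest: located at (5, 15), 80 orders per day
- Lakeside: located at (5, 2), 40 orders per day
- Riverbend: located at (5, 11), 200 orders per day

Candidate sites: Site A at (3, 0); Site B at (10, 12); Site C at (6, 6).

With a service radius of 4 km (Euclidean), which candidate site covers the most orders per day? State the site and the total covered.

Site A, covering 40

Coverage radius r = 4 km; a point is covered iff (Δx)²+(Δy)² ≤ 4² = 16.
  Site A (3, 0): covers {Lakeside} → 40
  Site B (10, 12): covers {Southcross} → 6
  Site C (6, 6): covers {none} → 0
Maximum coverage at Site A: 40 orders per day.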